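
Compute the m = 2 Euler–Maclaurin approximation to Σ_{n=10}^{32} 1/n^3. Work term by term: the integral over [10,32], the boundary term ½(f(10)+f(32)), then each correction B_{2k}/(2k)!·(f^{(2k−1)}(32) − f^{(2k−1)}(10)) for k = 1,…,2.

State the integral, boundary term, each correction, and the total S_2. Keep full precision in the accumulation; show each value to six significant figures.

Integral: ∫_10^32 1/x^3 dx = 0.00451172.
Endpoint term: (f(10) + f(32))/2 = (0.00100000 + 3.05176e-05)/2 = 0.000515259.
Running total after boundary: 0.00502698.
Correction k=1: B_{2}/2! · (f^{(1)}(32) − f^{(1)}(10)) = 1/12 · (-2.86102e-06 − (-0.000300000)) = 2.47616e-05.
After k=1: 0.00505174.
Correction k=2: B_{4}/4! · (f^{(3)}(32) − f^{(3)}(10)) = −1/720 · (-5.58794e-08 − (-6.00000e-05)) = -8.32557e-08.

S_2 ≈ 0.00505166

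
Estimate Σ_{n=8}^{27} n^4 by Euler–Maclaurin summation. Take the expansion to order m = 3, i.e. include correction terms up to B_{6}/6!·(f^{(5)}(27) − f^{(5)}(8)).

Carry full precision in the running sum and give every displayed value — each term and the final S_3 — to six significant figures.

Integral: ∫_8^27 x^4 dx = 2.86323e+06.
Endpoint term: (f(8) + f(27))/2 = (4096.00 + 531441)/2 = 267768.
Running total after boundary: 3.13100e+06.
Order-1 term: 1/12 · (78732.0 − 2048.00) = 6390.33.
Running total after k=1: 3.13739e+06.
Order-2 term: −1/720 · (648.000 − 192.000) = -0.633333.
Running total after k=2: 3.13739e+06.
Order-3 term: 1/30240 · (0.00000 − 0.00000) = 0.00000.

S_3 ≈ 3.13739e+06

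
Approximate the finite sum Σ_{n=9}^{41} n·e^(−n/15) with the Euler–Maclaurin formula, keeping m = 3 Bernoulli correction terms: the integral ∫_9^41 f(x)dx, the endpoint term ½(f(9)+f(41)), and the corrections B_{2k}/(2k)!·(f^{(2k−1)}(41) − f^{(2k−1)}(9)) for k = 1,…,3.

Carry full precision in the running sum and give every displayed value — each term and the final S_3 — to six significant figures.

The integral term ∫_9^41 x·e^(−x/15) dx = 142.970.
Boundary: ½(f(9) + f(41)) = ½(4.93930 + 2.66509) = 3.80220.
Running total after boundary: 146.772.
Order-1 term: 1/12 · (-0.112671 − 0.219525) = -0.0276829.
Running total after k=1: 146.745.
Order-2 term: −1/720 · (7.70397e-05 − 0.00585399) = 8.02354e-06.
Running total after k=2: 146.745.
Order-3 term: 1/30240 · (2.91039e-06 − 4.76992e-05) = -1.48111e-09.

S_3 ≈ 146.745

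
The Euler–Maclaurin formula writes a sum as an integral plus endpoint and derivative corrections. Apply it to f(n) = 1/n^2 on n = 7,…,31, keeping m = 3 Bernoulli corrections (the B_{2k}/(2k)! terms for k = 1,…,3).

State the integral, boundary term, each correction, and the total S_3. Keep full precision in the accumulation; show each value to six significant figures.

S_3 ≈ 0.121802

∫_7^31 1/x^2 dx evaluates to 0.110599.
Endpoint term: (f(7) + f(31))/2 = (0.0204082 + 0.00104058)/2 = 0.0107244.
So far: 0.121323.
k=1: B_{2}/(2)! × [f^{(1)}(31) − f^{(1)}(7)] = 1/12 × (-6.71344e-05 − (-0.00583090)) = 0.000480314.
Partial sum through k=1: 0.121804.
k=2: B_{4}/(4)! × [f^{(3)}(31) − f^{(3)}(7)] = −1/720 × (-8.38306e-07 − (-0.00142798)) = -1.98214e-06.
Partial sum through k=2: 0.121802.
k=3: B_{6}/(6)! × [f^{(5)}(31) − f^{(5)}(7)] = 1/30240 × (-2.61698e-08 − (-0.000874271)) = 2.89102e-08.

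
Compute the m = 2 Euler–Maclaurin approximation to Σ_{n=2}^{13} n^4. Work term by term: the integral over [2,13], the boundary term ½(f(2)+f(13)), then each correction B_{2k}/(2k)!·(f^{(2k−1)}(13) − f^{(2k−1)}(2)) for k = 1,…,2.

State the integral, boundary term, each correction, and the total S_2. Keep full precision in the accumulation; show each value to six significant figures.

The integral term ∫_2^13 x^4 dx = 74252.2.
Boundary: ½(f(2) + f(13)) = ½(16.0000 + 28561.0) = 14288.5.
Running total after boundary: 88540.7.
Correction k=1: B_{2}/2! · (f^{(1)}(13) − f^{(1)}(2)) = 1/12 · (8788.00 − 32.0000) = 729.667.
After k=1: 89270.4.
Correction k=2: B_{4}/4! · (f^{(3)}(13) − f^{(3)}(2)) = −1/720 · (312.000 − 48.0000) = -0.366667.

S_2 ≈ 89270.0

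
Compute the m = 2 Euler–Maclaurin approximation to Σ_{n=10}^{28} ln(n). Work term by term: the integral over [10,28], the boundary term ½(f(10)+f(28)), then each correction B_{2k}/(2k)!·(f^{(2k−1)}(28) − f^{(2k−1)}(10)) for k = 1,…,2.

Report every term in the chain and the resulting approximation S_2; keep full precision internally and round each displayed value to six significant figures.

S_2 ≈ 55.0879

Integral: ∫_10^28 ln(x) dx = 52.2759.
Boundary: ½(f(10) + f(28)) = ½(2.30259 + 3.33220) = 2.81739.
Running total after boundary: 55.0933.
k=1: B_{2}/(2)! × [f^{(1)}(28) − f^{(1)}(10)] = 1/12 × (0.0357143 − 0.100000) = -0.00535714.
Partial sum through k=1: 55.0879.
k=2: B_{4}/(4)! × [f^{(3)}(28) − f^{(3)}(10)] = −1/720 × (9.11079e-05 − 0.00200000) = 2.65124e-06.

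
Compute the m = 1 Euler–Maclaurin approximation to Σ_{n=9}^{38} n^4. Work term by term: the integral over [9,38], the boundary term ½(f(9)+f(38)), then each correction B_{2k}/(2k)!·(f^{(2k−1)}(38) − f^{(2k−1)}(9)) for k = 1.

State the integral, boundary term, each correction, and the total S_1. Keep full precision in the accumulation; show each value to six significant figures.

S_1 ≈ 1.68991e+07

Integral: ∫_9^38 x^4 dx = 1.58352e+07.
Boundary: ½(f(9) + f(38)) = ½(6561.00 + 2.08514e+06) = 1.04585e+06.
So far: 1.68811e+07.
Order-1 term: 1/12 · (219488 − 2916.00) = 18047.7.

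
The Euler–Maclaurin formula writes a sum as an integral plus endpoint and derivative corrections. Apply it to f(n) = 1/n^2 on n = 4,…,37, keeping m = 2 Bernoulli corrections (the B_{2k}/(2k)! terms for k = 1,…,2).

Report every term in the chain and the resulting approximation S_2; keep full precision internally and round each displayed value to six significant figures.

∫_4^37 1/x^2 dx evaluates to 0.222973.
Boundary: ½(f(4) + f(37)) = ½(0.0625000 + 0.000730460) = 0.0316152.
Integral + boundary = 0.254588.
Order-1 term: 1/12 · (-3.94843e-05 − (-0.0312500)) = 0.00260088.
Running total after k=1: 0.257189.
Order-2 term: −1/720 · (-3.46101e-07 − (-0.0234375)) = -3.25516e-05.

S_2 ≈ 0.257157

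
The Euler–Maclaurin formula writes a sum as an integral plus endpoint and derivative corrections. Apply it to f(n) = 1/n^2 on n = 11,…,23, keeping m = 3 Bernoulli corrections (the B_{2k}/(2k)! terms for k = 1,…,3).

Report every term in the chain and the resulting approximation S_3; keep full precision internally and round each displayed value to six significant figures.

S_3 ≈ 0.0526196

Integral: ∫_11^23 1/x^2 dx = 0.0474308.
½[f(11) + f(23)] = ½[0.00826446 + 0.00189036] = 0.00507741.
Running total after boundary: 0.0525082.
Order-1 term: 1/12 · (-0.000164379 − (-0.00150263)) = 0.000111521.
After k=1: 0.0526198.
Order-2 term: −1/720 · (-3.72883e-06 − (-0.000149021)) = -2.01795e-07.
After k=2: 0.0526196.
Order-3 term: 1/30240 · (-2.11465e-07 − (-3.69474e-05)) = 1.21481e-09.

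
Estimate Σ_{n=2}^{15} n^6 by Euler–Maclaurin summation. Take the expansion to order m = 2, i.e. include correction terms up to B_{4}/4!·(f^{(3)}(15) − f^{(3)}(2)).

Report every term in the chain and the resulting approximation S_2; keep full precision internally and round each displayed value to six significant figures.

∫_2^15 x^6 dx evaluates to 2.44085e+07.
½[f(2) + f(15)] = ½[64.0000 + 1.13906e+07] = 5.69534e+06.
Running total after boundary: 3.01038e+07.
Order-1 term: 1/12 · (4.55625e+06 − 192.000) = 379672.
Partial sum through k=1: 3.04835e+07.
Order-2 term: −1/720 · (405000 − 960.000) = -561.167.

S_2 ≈ 3.04829e+07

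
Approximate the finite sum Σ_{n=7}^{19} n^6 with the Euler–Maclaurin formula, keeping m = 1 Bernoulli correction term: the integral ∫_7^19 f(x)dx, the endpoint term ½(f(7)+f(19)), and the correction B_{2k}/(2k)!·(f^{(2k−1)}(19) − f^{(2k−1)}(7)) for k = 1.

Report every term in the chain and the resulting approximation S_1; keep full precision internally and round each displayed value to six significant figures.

Integral: ∫_7^19 x^6 dx = 1.27578e+08.
Boundary: ½(f(7) + f(19)) = ½(117649 + 4.70459e+07) = 2.35818e+07.
Running total after boundary: 1.51160e+08.
Correction k=1: B_{2}/2! · (f^{(1)}(19) − f^{(1)}(7)) = 1/12 · (1.48566e+07 − 100842) = 1.22965e+06.

S_1 ≈ 1.52390e+08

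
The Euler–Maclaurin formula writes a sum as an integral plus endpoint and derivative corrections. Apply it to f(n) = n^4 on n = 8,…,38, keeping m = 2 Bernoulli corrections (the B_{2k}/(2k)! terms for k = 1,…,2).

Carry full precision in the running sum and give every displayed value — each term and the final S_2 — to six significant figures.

Integral: ∫_8^38 x^4 dx = 1.58405e+07.
½[f(8) + f(38)] = ½[4096.00 + 2.08514e+06] = 1.04462e+06.
So far: 1.68851e+07.
Correction k=1: B_{2}/2! · (f^{(1)}(38) − f^{(1)}(8)) = 1/12 · (219488 − 2048.00) = 18120.0.
Running total after k=1: 1.69032e+07.
Correction k=2: B_{4}/4! · (f^{(3)}(38) − f^{(3)}(8)) = −1/720 · (912.000 − 192.000) = -1.00000.

S_2 ≈ 1.69032e+07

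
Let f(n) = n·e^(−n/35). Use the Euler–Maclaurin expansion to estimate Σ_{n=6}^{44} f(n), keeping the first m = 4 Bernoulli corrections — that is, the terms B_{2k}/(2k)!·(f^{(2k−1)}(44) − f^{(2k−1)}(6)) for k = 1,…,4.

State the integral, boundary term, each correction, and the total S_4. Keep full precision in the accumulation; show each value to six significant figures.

Integral: ∫_6^44 x·e^(−x/35) dx = 422.383.
Boundary: ½(f(6) + f(44)) = ½(5.05476 + 12.5165) = 8.78563.
So far: 431.169.
Correction k=1: B_{2}/2! · (f^{(1)}(44) − f^{(1)}(6)) = 1/12 · (-0.0731483 − 0.698039) = -0.0642656.
Running total after k=1: 431.105.
Correction k=2: B_{4}/4! · (f^{(3)}(44) − f^{(3)}(6)) = −1/720 · (0.000404721 − 0.00194527) = 2.13966e-06.
Running total after k=2: 431.105.
Correction k=3: B_{6}/6! · (f^{(5)}(44) − f^{(5)}(6)) = 1/30240 · (7.09514e-07 − 2.71079e-06) = -6.61798e-11.
Running total after k=3: 431.105.
Correction k=4: B_{8}/8! · (f^{(7)}(44) − f^{(7)}(6)) = −1/1209600 · (8.88688e-10 − 3.12947e-09) = 1.85250e-15.

S_4 ≈ 431.105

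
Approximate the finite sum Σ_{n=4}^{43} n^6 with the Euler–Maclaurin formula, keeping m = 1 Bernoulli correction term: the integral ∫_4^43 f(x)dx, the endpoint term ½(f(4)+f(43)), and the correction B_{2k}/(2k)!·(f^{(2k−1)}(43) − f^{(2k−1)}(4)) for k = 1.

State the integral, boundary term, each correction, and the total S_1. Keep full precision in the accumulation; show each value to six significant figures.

∫_4^43 x^6 dx evaluates to 3.88312e+10.
Endpoint term: (f(4) + f(43))/2 = (4096.00 + 6.32136e+09)/2 = 3.16068e+09.
So far: 4.19919e+10.
Correction k=1: B_{2}/2! · (f^{(1)}(43) − f^{(1)}(4)) = 1/12 · (8.82051e+08 − 6144.00) = 7.35037e+07.

S_1 ≈ 4.20654e+10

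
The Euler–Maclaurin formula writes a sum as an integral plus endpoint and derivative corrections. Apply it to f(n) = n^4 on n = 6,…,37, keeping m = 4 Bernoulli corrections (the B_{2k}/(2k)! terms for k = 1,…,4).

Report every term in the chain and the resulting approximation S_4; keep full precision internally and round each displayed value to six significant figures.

S_4 ≈ 1.48218e+07

∫_6^37 x^4 dx evaluates to 1.38672e+07.
Boundary: ½(f(6) + f(37)) = ½(1296.00 + 1.87416e+06) = 937728.
Running total after boundary: 1.48050e+07.
Correction k=1: B_{2}/2! · (f^{(1)}(37) − f^{(1)}(6)) = 1/12 · (202612 − 864.000) = 16812.3.
Running total after k=1: 1.48218e+07.
Correction k=2: B_{4}/4! · (f^{(3)}(37) − f^{(3)}(6)) = −1/720 · (888.000 − 144.000) = -1.03333.
Running total after k=2: 1.48218e+07.
Correction k=3: B_{6}/6! · (f^{(5)}(37) − f^{(5)}(6)) = 1/30240 · (0.00000 − 0.00000) = 0.00000.
Running total after k=3: 1.48218e+07.
Correction k=4: B_{8}/8! · (f^{(7)}(37) − f^{(7)}(6)) = −1/1209600 · (0.00000 − 0.00000) = 0.00000.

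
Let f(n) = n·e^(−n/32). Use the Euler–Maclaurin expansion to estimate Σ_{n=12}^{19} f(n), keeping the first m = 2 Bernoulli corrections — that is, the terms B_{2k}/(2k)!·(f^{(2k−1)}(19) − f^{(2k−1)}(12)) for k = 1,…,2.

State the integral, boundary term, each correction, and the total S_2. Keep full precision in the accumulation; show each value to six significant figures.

∫_12^19 x·e^(−x/32) dx evaluates to 66.4273.
½[f(12) + f(19)] = ½[8.24747 + 10.4928] = 9.37013.
Integral + boundary = 75.7974.
k=1: B_{2}/(2)! × [f^{(1)}(19) − f^{(1)}(12)] = 1/12 × (0.224353 − 0.429556) = -0.0171003.
Partial sum through k=1: 75.7803.
k=2: B_{4}/(4)! × [f^{(3)}(19) − f^{(3)}(12)] = −1/720 × (0.00129771 − 0.00176185) = 6.44636e-07.

S_2 ≈ 75.7803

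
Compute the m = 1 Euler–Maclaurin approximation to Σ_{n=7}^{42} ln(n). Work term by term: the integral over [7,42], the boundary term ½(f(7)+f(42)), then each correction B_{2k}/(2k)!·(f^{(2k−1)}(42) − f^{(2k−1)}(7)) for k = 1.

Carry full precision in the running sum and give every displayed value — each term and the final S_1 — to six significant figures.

S_1 ≈ 111.193

Integral: ∫_7^42 ln(x) dx = 108.361.
Endpoint term: (f(7) + f(42))/2 = (1.94591 + 3.73767)/2 = 2.84179.
So far: 111.203.
Order-1 term: 1/12 · (0.0238095 − 0.142857) = -0.00992063.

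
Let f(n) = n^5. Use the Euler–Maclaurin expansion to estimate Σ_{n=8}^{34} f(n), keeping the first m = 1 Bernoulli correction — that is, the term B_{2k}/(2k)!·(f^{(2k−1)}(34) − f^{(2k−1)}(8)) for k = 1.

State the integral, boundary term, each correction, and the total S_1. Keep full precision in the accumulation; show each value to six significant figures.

∫_8^34 x^5 dx evaluates to 2.57424e+08.
Boundary: ½(f(8) + f(34)) = ½(32768.0 + 4.54354e+07) = 2.27341e+07.
Integral + boundary = 2.80158e+08.
k=1: B_{2}/(2)! × [f^{(1)}(34) − f^{(1)}(8)] = 1/12 × (6.68168e+06 − 20480.0) = 555100.

S_1 ≈ 2.80713e+08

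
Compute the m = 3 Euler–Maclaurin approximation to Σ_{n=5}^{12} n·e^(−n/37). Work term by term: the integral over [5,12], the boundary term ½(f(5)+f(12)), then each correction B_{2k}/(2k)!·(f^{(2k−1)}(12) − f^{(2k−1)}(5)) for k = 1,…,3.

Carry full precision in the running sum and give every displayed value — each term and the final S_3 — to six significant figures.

S_3 ≈ 53.2434

∫_5^12 x·e^(−x/37) dx evaluates to 46.7436.
½[f(5) + f(12)] = ½[4.36799 + 8.67619] = 6.52209.
Running total after boundary: 53.2657.
Correction k=1: B_{2}/2! · (f^{(1)}(12) − f^{(1)}(5)) = 1/12 · (0.488524 − 0.755544) = -0.0222517.
Running total after k=1: 53.2434.
Correction k=2: B_{4}/4! · (f^{(3)}(12) − f^{(3)}(5)) = −1/720 · (0.00141312 − 0.00182815) = 5.76439e-07.
Running total after k=2: 53.2434.
Correction k=3: B_{6}/6! · (f^{(5)}(12) − f^{(5)}(5)) = 1/30240 · (1.80379e-06 − 2.26765e-06) = -1.53393e-11.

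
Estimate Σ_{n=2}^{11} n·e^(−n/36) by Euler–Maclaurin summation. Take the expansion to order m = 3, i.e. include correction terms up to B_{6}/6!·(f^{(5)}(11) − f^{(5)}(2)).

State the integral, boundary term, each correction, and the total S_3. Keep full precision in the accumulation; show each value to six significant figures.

∫_2^11 x·e^(−x/36) dx evaluates to 47.5525.
Endpoint term: (f(2) + f(11))/2 = (1.89192 + 8.10385)/2 = 4.99789.
Integral + boundary = 52.5504.
Order-1 term: 1/12 · (0.511607 − 0.893406) = -0.0318166.
Running total after k=1: 52.5186.
Order-2 term: −1/720 · (0.00153166 − 0.00214917) = 8.57650e-07.
Running total after k=2: 52.5186.
Order-3 term: 1/30240 · (2.05908e-06 − 2.78471e-06) = -2.39957e-11.

S_3 ≈ 52.5186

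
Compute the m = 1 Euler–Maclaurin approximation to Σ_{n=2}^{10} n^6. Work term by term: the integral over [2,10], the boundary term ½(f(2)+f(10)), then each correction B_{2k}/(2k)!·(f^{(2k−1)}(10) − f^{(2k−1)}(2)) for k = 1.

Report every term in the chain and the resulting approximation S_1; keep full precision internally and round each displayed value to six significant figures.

∫_2^10 x^6 dx evaluates to 1.42855e+06.
Boundary: ½(f(2) + f(10)) = ½(64.0000 + 1.00000e+06) = 500032.
So far: 1.92859e+06.
Order-1 term: 1/12 · (600000 − 192.000) = 49984.0.

S_1 ≈ 1.97857e+06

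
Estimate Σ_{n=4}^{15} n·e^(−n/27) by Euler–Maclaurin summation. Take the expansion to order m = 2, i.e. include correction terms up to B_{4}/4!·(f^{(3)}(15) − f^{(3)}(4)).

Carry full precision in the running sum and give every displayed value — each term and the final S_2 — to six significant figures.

S_2 ≈ 77.0993

∫_4^15 x·e^(−x/27) dx evaluates to 71.1115.
Boundary: ½(f(4) + f(15)) = ½(3.44921 + 8.60630) = 6.02776.
So far: 77.1393.
Correction k=1: B_{2}/2! · (f^{(1)}(15) − f^{(1)}(4)) = 1/12 · (0.255002 − 0.734555) = -0.0399628.
After k=1: 77.0993.
Correction k=2: B_{4}/4! · (f^{(3)}(15) − f^{(3)}(4)) = −1/720 · (0.00192388 − 0.00337334) = 2.01313e-06.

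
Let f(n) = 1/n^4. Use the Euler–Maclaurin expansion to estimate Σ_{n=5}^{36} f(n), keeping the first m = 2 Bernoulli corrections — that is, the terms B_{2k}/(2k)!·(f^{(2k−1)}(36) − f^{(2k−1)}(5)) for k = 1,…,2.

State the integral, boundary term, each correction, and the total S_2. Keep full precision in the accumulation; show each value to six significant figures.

S_2 ≈ 0.00356435

∫_5^36 1/x^4 dx evaluates to 0.00265952.
Endpoint term: (f(5) + f(36))/2 = (0.00160000 + 5.95374e-07)/2 = 0.000800298.
Running total after boundary: 0.00345982.
Order-1 term: 1/12 · (-6.61527e-08 − (-0.00128000)) = 0.000106661.
Running total after k=1: 0.00356648.
Order-2 term: −1/720 · (-1.53131e-09 − (-0.00153600)) = -2.13333e-06.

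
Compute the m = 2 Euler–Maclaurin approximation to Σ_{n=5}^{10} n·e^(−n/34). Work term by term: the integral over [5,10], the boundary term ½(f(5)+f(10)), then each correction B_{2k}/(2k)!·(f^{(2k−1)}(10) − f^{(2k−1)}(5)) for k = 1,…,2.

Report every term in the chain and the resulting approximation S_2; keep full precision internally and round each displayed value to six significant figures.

S_2 ≈ 35.7245

The integral term ∫_5^10 x·e^(−x/34) dx = 29.8580.
½[f(5) + f(10)] = ½[4.31622 + 7.45189] = 5.88405.
Running total after boundary: 35.7421.
Order-1 term: 1/12 · (0.526016 − 0.736296) = -0.0175233.
Partial sum through k=1: 35.7245.
Order-2 term: −1/720 · (0.00174428 − 0.00213043) = 5.36319e-07.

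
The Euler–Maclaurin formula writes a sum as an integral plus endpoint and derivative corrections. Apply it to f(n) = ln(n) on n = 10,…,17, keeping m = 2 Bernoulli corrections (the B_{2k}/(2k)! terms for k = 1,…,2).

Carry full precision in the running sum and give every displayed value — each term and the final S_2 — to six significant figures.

S_2 ≈ 20.7032

∫_10^17 ln(x) dx evaluates to 18.1388.
½[f(10) + f(17)] = ½[2.30259 + 2.83321] = 2.56790.
So far: 20.7067.
Order-1 term: 1/12 · (0.0588235 − 0.100000) = -0.00343137.
Partial sum through k=1: 20.7032.
Order-2 term: −1/720 · (0.000407083 − 0.00200000) = 2.21238e-06.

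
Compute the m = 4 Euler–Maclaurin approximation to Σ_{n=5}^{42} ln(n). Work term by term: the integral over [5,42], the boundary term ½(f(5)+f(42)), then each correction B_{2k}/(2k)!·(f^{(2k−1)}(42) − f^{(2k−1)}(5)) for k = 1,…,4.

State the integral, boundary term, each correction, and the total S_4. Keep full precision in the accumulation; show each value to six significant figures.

The integral term ∫_5^42 ln(x) dx = 111.935.
Boundary: ½(f(5) + f(42)) = ½(1.60944 + 3.73767) = 2.67355.
Running total after boundary: 114.608.
k=1: B_{2}/(2)! × [f^{(1)}(42) − f^{(1)}(5)] = 1/12 × (0.0238095 − 0.200000) = -0.0146825.
After k=1: 114.594.
k=2: B_{4}/(4)! × [f^{(3)}(42) − f^{(3)}(5)] = −1/720 × (2.69949e-05 − 0.0160000) = 2.21847e-05.
After k=2: 114.594.
k=3: B_{6}/(6)! × [f^{(5)}(42) − f^{(5)}(5)] = 1/30240 × (1.83639e-07 − 0.00768000) = -2.53962e-07.
After k=3: 114.594.
k=4: B_{8}/(8)! × [f^{(7)}(42) − f^{(7)}(5)] = −1/1209600 × (3.12311e-09 − 0.00921600) = 7.61905e-09.

S_4 ≈ 114.594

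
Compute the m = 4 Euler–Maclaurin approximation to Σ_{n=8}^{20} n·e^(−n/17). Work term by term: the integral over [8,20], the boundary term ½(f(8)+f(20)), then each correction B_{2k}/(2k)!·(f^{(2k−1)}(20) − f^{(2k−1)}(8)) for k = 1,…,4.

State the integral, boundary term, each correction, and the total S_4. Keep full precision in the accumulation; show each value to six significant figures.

S_4 ≈ 77.0582

The integral term ∫_8^20 x·e^(−x/17) dx = 71.5081.
½[f(8) + f(20)] = ½[4.99708 + 6.16730] = 5.58219.
Integral + boundary = 77.0903.
k=1: B_{2}/(2)! × [f^{(1)}(20) − f^{(1)}(8)] = 1/12 × (-0.0544174 − 0.330689) = -0.0320922.
After k=1: 77.0582.
k=2: B_{4}/(4)! × [f^{(3)}(20) − f^{(3)}(8)] = −1/720 × (0.00194572 − 0.00546698) = 4.89065e-06.
After k=2: 77.0582.
k=3: B_{6}/(6)! × [f^{(5)}(20) − f^{(5)}(8)] = 1/30240 × (1.41167e-05 − 3.38744e-05) = -6.53364e-10.
After k=3: 77.0582.
k=4: B_{8}/(8)! × [f^{(7)}(20) − f^{(7)}(8)] = −1/1209600 × (7.43975e-08 − 1.68969e-07) = 7.81840e-14.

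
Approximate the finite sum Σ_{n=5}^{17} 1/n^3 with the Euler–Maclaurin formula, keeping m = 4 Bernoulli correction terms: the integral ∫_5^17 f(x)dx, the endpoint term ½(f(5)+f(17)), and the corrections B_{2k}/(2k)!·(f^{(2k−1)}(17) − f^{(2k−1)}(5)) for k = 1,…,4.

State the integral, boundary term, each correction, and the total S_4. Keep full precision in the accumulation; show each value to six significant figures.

S_4 ≈ 0.0227635

∫_5^17 1/x^3 dx evaluates to 0.0182699.
½[f(5) + f(17)] = ½[0.00800000 + 0.000203542] = 0.00410177.
Integral + boundary = 0.0223717.
Correction k=1: B_{2}/2! · (f^{(1)}(17) − f^{(1)}(5)) = 1/12 · (-3.59191e-05 − (-0.00480000)) = 0.000397007.
Running total after k=1: 0.0227687.
Correction k=2: B_{4}/4! · (f^{(3)}(17) − f^{(3)}(5)) = −1/720 · (-2.48575e-06 − (-0.00384000)) = -5.32988e-06.
Running total after k=2: 0.0227633.
Correction k=3: B_{6}/6! · (f^{(5)}(17) − f^{(5)}(5)) = 1/30240 · (-3.61251e-07 − (-0.00645120)) = 2.13321e-07.
Running total after k=3: 0.0227636.
Correction k=4: B_{8}/8! · (f^{(7)}(17) − f^{(7)}(5)) = −1/1209600 · (-9.00003e-08 − (-0.0185795)) = -1.53599e-08.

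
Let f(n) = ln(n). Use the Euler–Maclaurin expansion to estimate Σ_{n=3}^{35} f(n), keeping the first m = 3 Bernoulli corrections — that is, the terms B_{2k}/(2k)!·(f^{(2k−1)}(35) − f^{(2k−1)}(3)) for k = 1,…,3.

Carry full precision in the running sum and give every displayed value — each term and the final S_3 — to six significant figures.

Integral: ∫_3^35 ln(x) dx = 89.1413.
Endpoint term: (f(3) + f(35))/2 = (1.09861 + 3.55535)/2 = 2.32698.
Integral + boundary = 91.4683.
Correction k=1: B_{2}/2! · (f^{(1)}(35) − f^{(1)}(3)) = 1/12 · (0.0285714 − 0.333333) = -0.0253968.
Running total after k=1: 91.4429.
Correction k=2: B_{4}/4! · (f^{(3)}(35) − f^{(3)}(3)) = −1/720 · (4.66472e-05 − 0.0740741) = 0.000102816.
Running total after k=2: 91.4430.
Correction k=3: B_{6}/6! · (f^{(5)}(35) − f^{(5)}(3)) = 1/30240 · (4.56952e-07 − 0.0987654) = -3.26604e-06.

S_3 ≈ 91.4430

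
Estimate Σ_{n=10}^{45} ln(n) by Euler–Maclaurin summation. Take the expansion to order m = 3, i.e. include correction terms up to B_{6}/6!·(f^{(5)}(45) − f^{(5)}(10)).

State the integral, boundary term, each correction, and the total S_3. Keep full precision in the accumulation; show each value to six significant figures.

∫_10^45 ln(x) dx evaluates to 113.274.
Endpoint term: (f(10) + f(45))/2 = (2.30259 + 3.80666)/2 = 3.05462.
Integral + boundary = 116.329.
Correction k=1: B_{2}/2! · (f^{(1)}(45) − f^{(1)}(10)) = 1/12 · (0.0222222 − 0.100000) = -0.00648148.
After k=1: 116.322.
Correction k=2: B_{4}/4! · (f^{(3)}(45) − f^{(3)}(10)) = −1/720 · (2.19479e-05 − 0.00200000) = 2.74729e-06.
After k=2: 116.322.
Correction k=3: B_{6}/6! · (f^{(5)}(45) − f^{(5)}(10)) = 1/30240 · (1.30061e-07 − 0.000240000) = -7.93221e-09.

S_3 ≈ 116.322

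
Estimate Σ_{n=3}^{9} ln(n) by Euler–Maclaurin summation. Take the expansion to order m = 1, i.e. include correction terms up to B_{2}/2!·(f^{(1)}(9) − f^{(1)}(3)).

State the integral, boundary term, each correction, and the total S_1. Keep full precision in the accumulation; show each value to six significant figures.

The integral term ∫_3^9 ln(x) dx = 10.4792.
Boundary: ½(f(3) + f(9)) = ½(1.09861 + 2.19722) = 1.64792.
So far: 12.1271.
Correction k=1: B_{2}/2! · (f^{(1)}(9) − f^{(1)}(3)) = 1/12 · (0.111111 − 0.333333) = -0.0185185.

S_1 ≈ 12.1086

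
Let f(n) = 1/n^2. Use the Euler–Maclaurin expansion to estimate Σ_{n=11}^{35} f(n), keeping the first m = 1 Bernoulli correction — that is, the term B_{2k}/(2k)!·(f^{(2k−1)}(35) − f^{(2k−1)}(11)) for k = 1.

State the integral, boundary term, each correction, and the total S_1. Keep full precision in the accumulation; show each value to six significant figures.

S_1 ≈ 0.0669994

Integral: ∫_11^35 1/x^2 dx = 0.0623377.
½[f(11) + f(35)] = ½[0.00826446 + 0.000816327] = 0.00454039.
So far: 0.0668781.
Order-1 term: 1/12 · (-4.66472e-05 − (-0.00150263)) = 0.000121332.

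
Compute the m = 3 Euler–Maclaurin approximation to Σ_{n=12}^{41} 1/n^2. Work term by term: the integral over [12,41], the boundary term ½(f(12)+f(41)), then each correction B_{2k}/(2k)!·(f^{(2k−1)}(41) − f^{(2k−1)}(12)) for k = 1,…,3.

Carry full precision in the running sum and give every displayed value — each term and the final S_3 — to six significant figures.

∫_12^41 1/x^2 dx evaluates to 0.0589431.
Boundary: ½(f(12) + f(41)) = ½(0.00694444 + 0.000594884) = 0.00376966.
So far: 0.0627128.
Order-1 term: 1/12 · (-2.90187e-05 − (-0.00115741)) = 9.40324e-05.
After k=1: 0.0628068.
Order-2 term: −1/720 · (-2.07153e-07 − (-9.64506e-05)) = -1.33671e-07.
After k=2: 0.0628067.
Order-3 term: 1/30240 · (-3.69697e-09 − (-2.00939e-05)) = 6.64358e-10.

S_3 ≈ 0.0628067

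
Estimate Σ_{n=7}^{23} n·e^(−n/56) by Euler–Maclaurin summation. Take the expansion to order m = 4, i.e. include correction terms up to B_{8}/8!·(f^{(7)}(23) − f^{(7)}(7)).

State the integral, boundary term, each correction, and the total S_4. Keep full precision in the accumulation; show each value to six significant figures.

∫_7^23 x·e^(−x/56) dx evaluates to 179.557.
Boundary: ½(f(7) + f(23)) = ½(6.17748 + 15.2531) = 10.7153.
Running total after boundary: 190.272.
Correction k=1: B_{2}/2! · (f^{(1)}(23) − f^{(1)}(7)) = 1/12 · (0.390800 − 0.772185) = -0.0317820.
Running total after k=1: 190.240.
Correction k=2: B_{4}/4! · (f^{(3)}(23) − f^{(3)}(7)) = −1/720 · (0.000547562 − 0.000809049) = 3.63177e-07.
Running total after k=2: 190.240.
Correction k=3: B_{6}/6! · (f^{(5)}(23) − f^{(5)}(7)) = 1/30240 · (3.09472e-07 − 4.37457e-07) = -4.23230e-12.
Running total after k=3: 190.240.
Correction k=4: B_{8}/8! · (f^{(7)}(23) − f^{(7)}(7)) = −1/1209600 · (1.41690e-10 − 1.96724e-10) = 4.54978e-17.

S_4 ≈ 190.240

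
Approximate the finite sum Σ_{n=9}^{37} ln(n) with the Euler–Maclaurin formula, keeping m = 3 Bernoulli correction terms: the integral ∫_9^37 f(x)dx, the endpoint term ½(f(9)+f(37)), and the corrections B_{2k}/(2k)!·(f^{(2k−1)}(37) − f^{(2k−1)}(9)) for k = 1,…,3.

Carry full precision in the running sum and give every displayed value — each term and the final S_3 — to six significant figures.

The integral term ∫_9^37 ln(x) dx = 85.8289.
Endpoint term: (f(9) + f(37))/2 = (2.19722 + 3.61092)/2 = 2.90407.
Integral + boundary = 88.7330.
k=1: B_{2}/(2)! × [f^{(1)}(37) − f^{(1)}(9)] = 1/12 × (0.0270270 − 0.111111) = -0.00700701.
After k=1: 88.7260.
k=2: B_{4}/(4)! × [f^{(3)}(37) − f^{(3)}(9)] = −1/720 × (3.94843e-05 − 0.00274348) = 3.75556e-06.
After k=2: 88.7260.
k=3: B_{6}/(6)! × [f^{(5)}(37) − f^{(5)}(9)] = 1/30240 × (3.46101e-07 − 0.000406442) = -1.34291e-08.

S_3 ≈ 88.7260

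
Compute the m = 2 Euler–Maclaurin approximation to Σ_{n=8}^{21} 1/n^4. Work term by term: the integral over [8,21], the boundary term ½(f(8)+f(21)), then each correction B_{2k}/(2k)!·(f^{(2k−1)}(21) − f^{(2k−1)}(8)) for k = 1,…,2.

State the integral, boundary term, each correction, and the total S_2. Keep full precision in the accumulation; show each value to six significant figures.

S_2 ≈ 0.000749701

Integral: ∫_8^21 1/x^4 dx = 0.000615048.
½[f(8) + f(21)] = ½[0.000244141 + 5.14189e-06] = 0.000124641.
Running total after boundary: 0.000739690.
Order-1 term: 1/12 · (-9.79408e-07 − (-0.000122070)) = 1.00909e-05.
Partial sum through k=1: 0.000749781.
Order-2 term: −1/720 · (-6.66264e-08 − (-5.72205e-05)) = -7.93803e-08.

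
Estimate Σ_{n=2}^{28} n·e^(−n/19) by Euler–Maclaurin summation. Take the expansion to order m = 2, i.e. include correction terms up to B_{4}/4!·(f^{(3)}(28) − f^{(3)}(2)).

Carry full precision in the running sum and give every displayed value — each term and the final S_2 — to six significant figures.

Integral: ∫_2^28 x·e^(−x/19) dx = 154.567.
½[f(2) + f(28)] = ½[1.80018 + 6.41424] = 4.10721.
Integral + boundary = 158.674.
Order-1 term: 1/12 · (-0.108512 − 0.805342) = -0.0761544.
Partial sum through k=1: 158.598.
Order-2 term: −1/720 · (0.000968555 − 0.00721750) = 8.67909e-06.

S_2 ≈ 158.598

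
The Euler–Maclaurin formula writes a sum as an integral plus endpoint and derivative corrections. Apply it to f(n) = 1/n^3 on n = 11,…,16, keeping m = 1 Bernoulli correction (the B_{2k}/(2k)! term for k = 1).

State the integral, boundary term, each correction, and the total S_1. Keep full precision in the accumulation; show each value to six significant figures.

S_1 ≈ 0.00269009

The integral term ∫_11^16 1/x^3 dx = 0.00217911.
½[f(11) + f(16)] = ½[0.000751315 + 0.000244141] = 0.000497728.
So far: 0.00267683.
Order-1 term: 1/12 · (-4.57764e-05 − (-0.000204904)) = 1.32606e-05.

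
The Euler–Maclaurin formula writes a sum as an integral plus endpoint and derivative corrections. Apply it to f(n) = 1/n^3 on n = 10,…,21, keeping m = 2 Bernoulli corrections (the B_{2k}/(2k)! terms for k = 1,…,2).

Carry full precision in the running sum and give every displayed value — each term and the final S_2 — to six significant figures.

The integral term ∫_10^21 1/x^3 dx = 0.00386621.
Endpoint term: (f(10) + f(21))/2 = (0.00100000 + 0.000107980)/2 = 0.000553990.
Integral + boundary = 0.00442020.
k=1: B_{2}/(2)! × [f^{(1)}(21) − f^{(1)}(10)] = 1/12 × (-1.54257e-05 − (-0.000300000)) = 2.37145e-05.
After k=1: 0.00444392.
k=2: B_{4}/(4)! × [f^{(3)}(21) − f^{(3)}(10)] = −1/720 × (-6.99577e-07 − (-6.00000e-05)) = -8.23617e-08.

S_2 ≈ 0.00444384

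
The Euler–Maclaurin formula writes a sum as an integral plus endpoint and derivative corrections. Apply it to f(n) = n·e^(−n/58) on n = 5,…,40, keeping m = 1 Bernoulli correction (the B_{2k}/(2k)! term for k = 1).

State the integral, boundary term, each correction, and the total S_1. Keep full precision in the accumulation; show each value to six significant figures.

The integral term ∫_5^40 x·e^(−x/58) dx = 500.254.
½[f(5) + f(40)] = ½[4.58702 + 20.0700] = 12.3285.
So far: 512.583.
k=1: B_{2}/(2)! × [f^{(1)}(40) − f^{(1)}(5)] = 1/12 × (0.155715 − 0.838318) = -0.0568835.

S_1 ≈ 512.526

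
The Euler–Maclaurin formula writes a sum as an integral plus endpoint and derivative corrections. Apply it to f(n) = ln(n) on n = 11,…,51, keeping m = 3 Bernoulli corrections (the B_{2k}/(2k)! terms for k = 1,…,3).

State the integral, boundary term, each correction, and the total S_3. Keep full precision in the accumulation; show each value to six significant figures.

The integral term ∫_11^51 ln(x) dx = 134.146.
Endpoint term: (f(11) + f(51))/2 = (2.39790 + 3.93183)/2 = 3.16486.
Running total after boundary: 137.311.
k=1: B_{2}/(2)! × [f^{(1)}(51) − f^{(1)}(11)] = 1/12 × (0.0196078 − 0.0909091) = -0.00594177.
Partial sum through k=1: 137.305.
k=2: B_{4}/(4)! × [f^{(3)}(51) − f^{(3)}(11)] = −1/720 × (1.50772e-05 − 0.00150263) = 2.06605e-06.
Partial sum through k=2: 137.305.
k=3: B_{6}/(6)! × [f^{(5)}(51) − f^{(5)}(11)] = 1/30240 × (6.95601e-08 − 0.000149021) = -4.92565e-09.

S_3 ≈ 137.305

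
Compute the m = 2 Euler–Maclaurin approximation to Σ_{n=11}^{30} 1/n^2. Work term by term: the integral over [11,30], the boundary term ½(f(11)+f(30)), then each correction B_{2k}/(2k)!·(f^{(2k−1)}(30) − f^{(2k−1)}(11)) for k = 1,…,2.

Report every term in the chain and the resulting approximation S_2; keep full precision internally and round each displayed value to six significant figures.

∫_11^30 1/x^2 dx evaluates to 0.0575758.
½[f(11) + f(30)] = ½[0.00826446 + 0.00111111] = 0.00468779.
So far: 0.0622635.
Correction k=1: B_{2}/2! · (f^{(1)}(30) − f^{(1)}(11)) = 1/12 · (-7.40741e-05 − (-0.00150263)) = 0.000119046.
After k=1: 0.0623826.
Correction k=2: B_{4}/4! · (f^{(3)}(30) − f^{(3)}(11)) = −1/720 · (-9.87654e-07 − (-0.000149021)) = -2.05602e-07.

S_2 ≈ 0.0623824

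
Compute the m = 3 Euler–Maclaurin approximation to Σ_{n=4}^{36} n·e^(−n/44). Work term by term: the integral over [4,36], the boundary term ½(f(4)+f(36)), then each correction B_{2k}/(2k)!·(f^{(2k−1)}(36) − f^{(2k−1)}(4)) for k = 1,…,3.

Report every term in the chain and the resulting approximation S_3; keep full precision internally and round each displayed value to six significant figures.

∫_4^36 x·e^(−x/44) dx evaluates to 375.328.
½[f(4) + f(36)] = ½[3.65240 + 15.8844] = 9.76840.
So far: 385.096.
Correction k=1: B_{2}/2! · (f^{(1)}(36) − f^{(1)}(4)) = 1/12 · (0.0802242 − 0.830092) = -0.0624889.
After k=1: 385.034.
Correction k=2: B_{4}/4! · (f^{(3)}(36) − f^{(3)}(4)) = −1/720 · (0.000497258 − 0.00137205) = 1.21499e-06.
After k=2: 385.034.
Correction k=3: B_{6}/6! · (f^{(5)}(36) − f^{(5)}(4)) = 1/30240 · (4.92292e-07 − 1.19594e-06) = -2.32688e-11.

S_3 ≈ 385.034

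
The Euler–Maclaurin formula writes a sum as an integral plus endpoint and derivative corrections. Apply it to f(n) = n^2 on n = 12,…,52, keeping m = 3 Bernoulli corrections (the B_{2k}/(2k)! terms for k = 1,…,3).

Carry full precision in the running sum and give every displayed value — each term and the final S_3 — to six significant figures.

S_3 ≈ 47724.0

The integral term ∫_12^52 x^2 dx = 46293.3.
½[f(12) + f(52)] = ½[144.000 + 2704.00] = 1424.00.
Running total after boundary: 47717.3.
k=1: B_{2}/(2)! × [f^{(1)}(52) − f^{(1)}(12)] = 1/12 × (104.000 − 24.0000) = 6.66667.
Running total after k=1: 47724.0.
k=2: B_{4}/(4)! × [f^{(3)}(52) − f^{(3)}(12)] = −1/720 × (0.00000 − 0.00000) = 0.00000.
Running total after k=2: 47724.0.
k=3: B_{6}/(6)! × [f^{(5)}(52) − f^{(5)}(12)] = 1/30240 × (0.00000 − 0.00000) = 0.00000.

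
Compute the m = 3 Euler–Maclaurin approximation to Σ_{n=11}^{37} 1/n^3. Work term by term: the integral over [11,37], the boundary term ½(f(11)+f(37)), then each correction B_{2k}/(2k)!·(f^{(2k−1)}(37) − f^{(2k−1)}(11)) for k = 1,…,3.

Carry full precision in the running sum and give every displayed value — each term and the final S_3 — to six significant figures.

Integral: ∫_11^37 1/x^3 dx = 0.00376700.
½[f(11) + f(37)] = ½[0.000751315 + 1.97422e-05] = 0.000385528.
Integral + boundary = 0.00415253.
k=1: B_{2}/(2)! × [f^{(1)}(37) − f^{(1)}(11)] = 1/12 × (-1.60072e-06 − (-0.000204904)) = 1.69419e-05.
Running total after k=1: 0.00416947.
k=2: B_{4}/(4)! × [f^{(3)}(37) − f^{(3)}(11)] = −1/720 × (-2.33852e-08 − (-3.38684e-05)) = -4.70070e-08.
Running total after k=2: 0.00416942.
k=3: B_{6}/(6)! × [f^{(5)}(37) − f^{(5)}(11)] = 1/30240 × (-7.17442e-10 − (-1.17560e-05)) = 3.88732e-10.

S_3 ≈ 0.00416943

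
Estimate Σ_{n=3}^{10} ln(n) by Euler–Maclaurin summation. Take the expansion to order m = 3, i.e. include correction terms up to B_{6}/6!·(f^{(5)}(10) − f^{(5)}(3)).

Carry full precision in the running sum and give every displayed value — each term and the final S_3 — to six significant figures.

∫_3^10 ln(x) dx evaluates to 12.7300.
Boundary: ½(f(3) + f(10)) = ½(1.09861 + 2.30259) = 1.70060.
Running total after boundary: 14.4306.
Correction k=1: B_{2}/2! · (f^{(1)}(10) − f^{(1)}(3)) = 1/12 · (0.100000 − 0.333333) = -0.0194444.
Partial sum through k=1: 14.4112.
Correction k=2: B_{4}/4! · (f^{(3)}(10) − f^{(3)}(3)) = −1/720 · (0.00200000 − 0.0740741) = 0.000100103.
Partial sum through k=2: 14.4113.
Correction k=3: B_{6}/6! · (f^{(5)}(10) − f^{(5)}(3)) = 1/30240 · (0.000240000 − 0.0987654) = -3.25812e-06.

S_3 ≈ 14.4113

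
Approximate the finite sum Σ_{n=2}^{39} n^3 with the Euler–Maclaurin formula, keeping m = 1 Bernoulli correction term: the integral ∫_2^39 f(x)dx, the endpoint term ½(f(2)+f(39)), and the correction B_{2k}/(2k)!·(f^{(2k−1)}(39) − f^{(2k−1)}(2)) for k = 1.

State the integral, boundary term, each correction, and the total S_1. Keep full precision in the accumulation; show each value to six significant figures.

S_1 ≈ 608399

∫_2^39 x^3 dx evaluates to 578356.
½[f(2) + f(39)] = ½[8.00000 + 59319.0] = 29663.5.
Running total after boundary: 608020.
Correction k=1: B_{2}/2! · (f^{(1)}(39) − f^{(1)}(2)) = 1/12 · (4563.00 − 12.0000) = 379.250.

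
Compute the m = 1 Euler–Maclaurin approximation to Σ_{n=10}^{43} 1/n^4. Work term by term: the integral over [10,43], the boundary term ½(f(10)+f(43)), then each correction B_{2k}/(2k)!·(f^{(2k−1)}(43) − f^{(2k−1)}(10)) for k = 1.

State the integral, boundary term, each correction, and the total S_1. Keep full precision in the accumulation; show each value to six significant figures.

Integral: ∫_10^43 1/x^4 dx = 0.000329141.
Boundary: ½(f(10) + f(43)) = ½(0.000100000 + 2.92500e-07) = 5.01463e-05.
Integral + boundary = 0.000379287.
Correction k=1: B_{2}/2! · (f^{(1)}(43) − f^{(1)}(10)) = 1/12 · (-2.72093e-08 − (-4.00000e-05)) = 3.33107e-06.

S_1 ≈ 0.000382618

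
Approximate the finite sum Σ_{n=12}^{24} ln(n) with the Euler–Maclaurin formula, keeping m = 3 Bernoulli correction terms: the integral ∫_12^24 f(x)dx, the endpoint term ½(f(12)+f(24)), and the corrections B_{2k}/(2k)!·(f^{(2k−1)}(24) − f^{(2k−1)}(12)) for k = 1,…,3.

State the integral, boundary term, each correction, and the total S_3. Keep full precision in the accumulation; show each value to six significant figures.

∫_12^24 ln(x) dx evaluates to 34.4544.
Endpoint term: (f(12) + f(24))/2 = (2.48491 + 3.17805)/2 = 2.83148.
Running total after boundary: 37.2859.
Order-1 term: 1/12 · (0.0416667 − 0.0833333) = -0.00347222.
Partial sum through k=1: 37.2824.
Order-2 term: −1/720 · (0.000144676 − 0.00115741) = 1.40657e-06.
Partial sum through k=2: 37.2824.
Order-3 term: 1/30240 · (3.01408e-06 − 9.64506e-05) = -3.08983e-09.

S_3 ≈ 37.2824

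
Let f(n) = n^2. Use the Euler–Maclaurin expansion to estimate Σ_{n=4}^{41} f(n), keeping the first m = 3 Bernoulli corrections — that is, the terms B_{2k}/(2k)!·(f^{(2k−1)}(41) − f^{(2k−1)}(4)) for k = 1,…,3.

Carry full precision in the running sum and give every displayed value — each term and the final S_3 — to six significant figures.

S_3 ≈ 23807.0

∫_4^41 x^2 dx evaluates to 22952.3.
½[f(4) + f(41)] = ½[16.0000 + 1681.00] = 848.500.
Running total after boundary: 23800.8.
k=1: B_{2}/(2)! × [f^{(1)}(41) − f^{(1)}(4)] = 1/12 × (82.0000 − 8.00000) = 6.16667.
Running total after k=1: 23807.0.
k=2: B_{4}/(4)! × [f^{(3)}(41) − f^{(3)}(4)] = −1/720 × (0.00000 − 0.00000) = 0.00000.
Running total after k=2: 23807.0.
k=3: B_{6}/(6)! × [f^{(5)}(41) − f^{(5)}(4)] = 1/30240 × (0.00000 − 0.00000) = 0.00000.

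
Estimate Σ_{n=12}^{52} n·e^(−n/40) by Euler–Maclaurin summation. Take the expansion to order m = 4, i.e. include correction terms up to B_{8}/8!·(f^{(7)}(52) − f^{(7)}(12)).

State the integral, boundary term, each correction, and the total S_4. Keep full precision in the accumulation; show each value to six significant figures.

S_4 ≈ 549.466

Integral: ∫_12^52 x·e^(−x/40) dx = 537.985.
Boundary: ½(f(12) + f(52)) = ½(8.88982 + 14.1717) = 11.5307.
Running total after boundary: 549.516.
Correction k=1: B_{2}/2! · (f^{(1)}(52) − f^{(1)}(12)) = 1/12 · (-0.0817595 − 0.518573) = -0.0500277.
Running total after k=1: 549.466.
Correction k=2: B_{4}/4! · (f^{(3)}(52) − f^{(3)}(12)) = −1/720 · (0.000289565 − 0.00125013) = 1.33412e-06.
Running total after k=2: 549.466.
Correction k=3: B_{6}/6! · (f^{(5)}(52) − f^{(5)}(12)) = 1/30240 · (3.93894e-07 − 1.36010e-06) = -3.19511e-11.
Running total after k=3: 549.466.
Correction k=4: B_{8}/8! · (f^{(7)}(52) − f^{(7)}(12)) = −1/1209600 · (3.79256e-10 − 1.21179e-09) = 6.88270e-16.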